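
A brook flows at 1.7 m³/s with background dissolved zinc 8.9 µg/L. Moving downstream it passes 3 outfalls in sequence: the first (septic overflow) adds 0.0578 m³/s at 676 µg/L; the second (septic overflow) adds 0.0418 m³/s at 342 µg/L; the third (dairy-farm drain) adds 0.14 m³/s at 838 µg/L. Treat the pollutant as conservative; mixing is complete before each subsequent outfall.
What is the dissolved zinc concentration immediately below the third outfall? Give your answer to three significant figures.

Outfall 1: combined Q = 1.758 m³/s; C = (1.700·8.900 + 0.05780·676.0)/1.758 = 30.84 µg/L.
Outfall 2: combined Q = 1.800 m³/s; C = (1.758·30.84 + 0.04180·342.0)/1.800 = 38.06 µg/L.
Outfall 3: combined Q = 1.940 m³/s; C = (1.800·38.06 + 0.1400·838.0)/1.940 = 95.80 µg/L.

95.8 µg/L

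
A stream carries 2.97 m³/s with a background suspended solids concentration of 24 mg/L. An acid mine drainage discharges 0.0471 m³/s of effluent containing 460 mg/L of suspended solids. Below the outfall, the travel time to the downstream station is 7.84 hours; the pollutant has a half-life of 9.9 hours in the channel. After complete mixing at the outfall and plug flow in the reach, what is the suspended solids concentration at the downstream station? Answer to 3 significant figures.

Flow-weighted average: C = (2.970·24.00 + 0.04710·460.0) / 3.017 = 92.95/3.017 = 30.81 mg/L.
Half-life 9.9 h → k = ln 2 / 9.9 = 0.07001 h⁻¹ = 1.680 d⁻¹.
After decay, C = 30.81 × e^(−kt) = 30.81 × 0.5776 = 17.79 mg/L.

17.8 mg/L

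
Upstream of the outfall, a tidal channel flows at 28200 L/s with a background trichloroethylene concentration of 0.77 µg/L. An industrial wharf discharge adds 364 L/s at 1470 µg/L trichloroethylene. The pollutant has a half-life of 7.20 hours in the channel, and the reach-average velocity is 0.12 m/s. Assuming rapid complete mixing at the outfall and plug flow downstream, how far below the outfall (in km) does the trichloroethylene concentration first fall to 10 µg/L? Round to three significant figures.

3.00 km

After mixing, C = (28200·0.7700 + 364.0·1470) / 28560 = 556800/28560 = 19.49 µg/L.
Half-life 7.20 h → k = ln 2 / 7.20 = 0.09627 h⁻¹ = 2.310 d⁻¹.
Set 19.49·exp(−k·t) = 10 → t = ln(19.49/10)/k = 24960 s = 6.933 h.
Distance = v·t = 0.12·24960 = 2995 m = 2.995 km.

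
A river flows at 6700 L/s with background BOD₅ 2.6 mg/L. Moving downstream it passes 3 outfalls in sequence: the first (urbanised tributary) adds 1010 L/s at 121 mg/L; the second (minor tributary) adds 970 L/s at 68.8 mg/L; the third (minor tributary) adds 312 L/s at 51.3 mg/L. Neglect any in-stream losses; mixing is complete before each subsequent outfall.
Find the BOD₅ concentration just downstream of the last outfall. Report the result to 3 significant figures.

24.7 mg/L

After outfall 1: Q = 6700 + 1010 = 7710 L/s; C = (6700·2.600 + 1010·121.0)/7710 = 18.11 mg/L.
After outfall 2: Q = 7710 + 970.0 = 8680 L/s; C = (7710·18.11 + 970.0·68.80)/8680 = 23.77 mg/L.
After outfall 3: Q = 8680 + 312.0 = 8992 L/s; C = (8680·23.77 + 312.0·51.30)/8992 = 24.73 mg/L.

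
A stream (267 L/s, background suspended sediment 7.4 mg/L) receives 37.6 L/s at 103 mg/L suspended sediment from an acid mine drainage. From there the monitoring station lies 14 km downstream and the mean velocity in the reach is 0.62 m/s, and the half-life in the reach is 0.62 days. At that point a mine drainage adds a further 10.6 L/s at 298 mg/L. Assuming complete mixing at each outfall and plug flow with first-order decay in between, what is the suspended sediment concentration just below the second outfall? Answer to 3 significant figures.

23.9 mg/L

Mass balance: C = (267.0·7.400 + 37.60·103.0) / 304.6 = 5849/304.6 = 19.20 mg/L; combined flow 304.6 L/s.
Travel time t = 14·1000 / 0.62 = 22580 s = 6.272 h.
Half-life 0.62 d → k = ln 2 / 0.62 = 1.118 d⁻¹.
Applying C = C₀e^(−kt): 19.20 × 0.7466 = 14.34 mg/L.
At the second outfall, C = (304.6·14.34 + 10.60·298.0) / (304.6 + 10.60) = 23.88 mg/L.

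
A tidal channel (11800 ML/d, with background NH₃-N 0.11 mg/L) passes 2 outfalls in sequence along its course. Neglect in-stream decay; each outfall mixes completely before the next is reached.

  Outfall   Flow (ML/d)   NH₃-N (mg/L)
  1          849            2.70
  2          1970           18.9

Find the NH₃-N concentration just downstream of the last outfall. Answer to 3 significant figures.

Outfall 1: combined Q = 12650 ML/d; C = (11800·0.1100 + 849.0·2.700)/12650 = 0.2838 mg/L.
Outfall 2: combined Q = 14620 ML/d; C = (12650·0.2838 + 1970·18.90)/14620 = 2.792 mg/L.

2.79 mg/L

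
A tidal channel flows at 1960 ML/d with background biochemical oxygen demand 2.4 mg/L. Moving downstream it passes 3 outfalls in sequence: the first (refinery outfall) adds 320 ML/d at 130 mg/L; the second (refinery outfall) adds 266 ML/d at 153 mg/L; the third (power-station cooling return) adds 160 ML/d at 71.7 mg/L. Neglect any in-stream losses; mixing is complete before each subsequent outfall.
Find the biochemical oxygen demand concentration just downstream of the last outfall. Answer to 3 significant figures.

36.4 mg/L

After outfall 1: Q = 1960 + 320.0 = 2280 ML/d; C = (1960·2.400 + 320.0·130.0)/2280 = 20.31 mg/L.
After outfall 2: Q = 2280 + 266.0 = 2546 ML/d; C = (2280·20.31 + 266.0·153.0)/2546 = 34.17 mg/L.
After outfall 3: Q = 2546 + 160.0 = 2706 ML/d; C = (2546·34.17 + 160.0·71.70)/2706 = 36.39 mg/L.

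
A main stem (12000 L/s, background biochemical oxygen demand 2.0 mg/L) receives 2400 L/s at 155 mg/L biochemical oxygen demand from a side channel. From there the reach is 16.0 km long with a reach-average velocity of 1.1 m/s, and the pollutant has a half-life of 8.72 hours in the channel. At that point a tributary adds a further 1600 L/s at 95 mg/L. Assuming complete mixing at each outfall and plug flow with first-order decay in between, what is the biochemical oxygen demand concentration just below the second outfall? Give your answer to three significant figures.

27.5 mg/L

Conservation of mass: C = (12000·2.000 + 2400·155.0) / 14400 = 396000/14400 = 27.50 mg/L; combined flow 14400 L/s.
Travel time t = 16.0·1000 / 1.1 = 14550 s = 4.040 h.
Half-life 8.72 h → k = ln 2 / 8.72 = 0.07949 h⁻¹ = 1.908 d⁻¹.
Decay over the reach: 27.50·exp(−kt) = 27.50·0.7253 = 19.95 mg/L.
At the second outfall, C = (14400·19.95 + 1600·95.00) / (14400 + 1600) = 27.45 mg/L.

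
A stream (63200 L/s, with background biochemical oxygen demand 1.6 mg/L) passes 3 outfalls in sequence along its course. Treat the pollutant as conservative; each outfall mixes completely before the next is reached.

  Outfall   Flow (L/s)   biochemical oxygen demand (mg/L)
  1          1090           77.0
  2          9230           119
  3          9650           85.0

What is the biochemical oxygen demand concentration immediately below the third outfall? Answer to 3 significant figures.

25.3 mg/L

Outfall 1: combined Q = 64290 L/s; C = (63200·1.600 + 1090·77.00)/64290 = 2.878 mg/L.
Outfall 2: combined Q = 73520 L/s; C = (64290·2.878 + 9230·119.0)/73520 = 17.46 mg/L.
Outfall 3: combined Q = 83170 L/s; C = (73520·17.46 + 9650·85.00)/83170 = 25.29 mg/L.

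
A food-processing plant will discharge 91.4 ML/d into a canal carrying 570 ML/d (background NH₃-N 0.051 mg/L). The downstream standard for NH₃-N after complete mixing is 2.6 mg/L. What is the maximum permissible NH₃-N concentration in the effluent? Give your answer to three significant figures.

At the limit, (Qr·Cr + Qe·Cₑ)/(Qr + Qe) = 2.6:
Cₑ = (661.4·2.6 − 570.0·0.05100) / 91.40 = 18.50 mg/L.

18.5 mg/L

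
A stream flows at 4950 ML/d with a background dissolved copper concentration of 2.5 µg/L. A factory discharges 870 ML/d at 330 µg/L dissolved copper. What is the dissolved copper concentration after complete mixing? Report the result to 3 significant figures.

Mixed concentration C = ΣQC/ΣQ = (4950·2.500 + 870.0·330.0) / 5820 = 299500/5820 = 51.46 µg/L.

51.5 µg/L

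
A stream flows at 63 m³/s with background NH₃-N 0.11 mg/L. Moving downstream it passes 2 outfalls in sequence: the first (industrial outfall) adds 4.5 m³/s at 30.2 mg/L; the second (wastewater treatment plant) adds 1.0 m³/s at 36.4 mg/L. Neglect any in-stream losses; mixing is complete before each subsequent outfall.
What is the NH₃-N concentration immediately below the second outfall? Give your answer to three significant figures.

2.62 mg/L

Below outfall 1: Q → 67.50 m³/s, C = (63.00·0.1100 + 4.500·30.20)/67.50 = 2.116 mg/L.
Below outfall 2: Q → 68.50 m³/s, C = (67.50·2.116 + 1.000·36.40)/68.50 = 2.616 mg/L.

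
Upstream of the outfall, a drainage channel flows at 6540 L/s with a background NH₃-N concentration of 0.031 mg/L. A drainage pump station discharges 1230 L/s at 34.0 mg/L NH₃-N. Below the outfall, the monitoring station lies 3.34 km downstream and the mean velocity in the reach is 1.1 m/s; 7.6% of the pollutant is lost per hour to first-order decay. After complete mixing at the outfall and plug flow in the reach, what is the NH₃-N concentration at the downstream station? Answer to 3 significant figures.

Conservation of mass: C = (6540·0.03100 + 1230·34.00) / 7770 = 42020/7770 = 5.408 mg/L.
Travel time t = 3.34·1000 / 1.1 = 3036 s = 0.8434 h.
7.6%/h lost → k = −ln(1 − 0.076) = 0.07904 h⁻¹.
First-order decay: C = 5.408·exp(−k·t) = 5.408·0.9355 = 5.060 mg/L.

5.06 mg/L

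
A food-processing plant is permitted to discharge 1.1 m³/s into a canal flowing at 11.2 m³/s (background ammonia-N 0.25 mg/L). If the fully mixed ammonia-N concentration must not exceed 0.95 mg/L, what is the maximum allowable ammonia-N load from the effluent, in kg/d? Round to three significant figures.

Mass balance at the limit: 11.20·0.2500 + 1.100·Cₑ = 12.30·0.95 → Cₑ = 8.077 mg/L.
Load = 1.100 m³/s × 8.077 g/m³ × 86 400 s/d = 767.7 kg/d.

768 kg/d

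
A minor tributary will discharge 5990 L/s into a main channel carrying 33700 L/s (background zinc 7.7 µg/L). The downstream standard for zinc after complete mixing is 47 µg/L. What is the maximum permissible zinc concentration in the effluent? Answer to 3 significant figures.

At the limit, (Qr·Cr + Qe·Cₑ)/(Qr + Qe) = 47:
Cₑ = (39690·47 − 33700·7.700) / 5990 = 268.1 µg/L.

268 µg/L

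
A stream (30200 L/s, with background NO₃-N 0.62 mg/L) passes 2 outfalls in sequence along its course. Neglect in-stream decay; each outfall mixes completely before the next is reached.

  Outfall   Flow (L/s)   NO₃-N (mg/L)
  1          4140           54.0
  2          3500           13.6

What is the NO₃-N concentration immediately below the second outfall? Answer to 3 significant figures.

7.66 mg/L

Below outfall 1: Q → 34340 L/s, C = (30200·0.6200 + 4140·54.00)/34340 = 7.055 mg/L.
Below outfall 2: Q → 37840 L/s, C = (34340·7.055 + 3500·13.60)/37840 = 7.661 mg/L.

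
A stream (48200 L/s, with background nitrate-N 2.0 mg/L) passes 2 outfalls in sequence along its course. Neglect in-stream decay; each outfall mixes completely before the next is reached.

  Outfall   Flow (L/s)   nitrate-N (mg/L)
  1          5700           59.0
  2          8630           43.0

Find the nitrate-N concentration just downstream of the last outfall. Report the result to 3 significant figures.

12.9 mg/L

After outfall 1: Q = 48200 + 5700 = 53900 L/s; C = (48200·2.000 + 5700·59.00)/53900 = 8.028 mg/L.
After outfall 2: Q = 53900 + 8630 = 62530 L/s; C = (53900·8.028 + 8630·43.00)/62530 = 12.85 mg/L.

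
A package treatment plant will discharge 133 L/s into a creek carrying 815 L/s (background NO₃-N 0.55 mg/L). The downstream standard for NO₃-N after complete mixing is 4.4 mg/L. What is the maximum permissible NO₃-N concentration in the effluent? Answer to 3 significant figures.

28.0 mg/L

At the limit, (Qr·Cr + Qe·Cₑ)/(Qr + Qe) = 4.4:
Cₑ = (948.0·4.4 − 815.0·0.5500) / 133.0 = 27.99 mg/L.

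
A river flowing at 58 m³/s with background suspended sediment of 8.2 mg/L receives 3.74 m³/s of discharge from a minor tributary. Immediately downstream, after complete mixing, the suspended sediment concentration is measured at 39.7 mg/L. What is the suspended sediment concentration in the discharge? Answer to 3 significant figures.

Mass balance: 58.00·8.200 + 3.740·Cₑ = 61.74·39.70
→ Cₑ = (61.74·39.70 − 58.00·8.200) / 3.740 = 528.2 mg/L.

528 mg/L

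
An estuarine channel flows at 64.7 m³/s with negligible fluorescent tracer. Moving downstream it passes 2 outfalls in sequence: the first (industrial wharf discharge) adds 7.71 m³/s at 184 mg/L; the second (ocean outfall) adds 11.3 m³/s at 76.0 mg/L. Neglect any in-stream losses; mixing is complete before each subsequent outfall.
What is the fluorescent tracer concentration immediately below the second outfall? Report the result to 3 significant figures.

Below outfall 1: Q → 72.41 m³/s, C = (64.70·0 + 7.710·184.0)/72.41 = 19.59 mg/L.
Below outfall 2: Q → 83.71 m³/s, C = (72.41·19.59 + 11.30·76.00)/83.71 = 27.21 mg/L.

27.2 mg/L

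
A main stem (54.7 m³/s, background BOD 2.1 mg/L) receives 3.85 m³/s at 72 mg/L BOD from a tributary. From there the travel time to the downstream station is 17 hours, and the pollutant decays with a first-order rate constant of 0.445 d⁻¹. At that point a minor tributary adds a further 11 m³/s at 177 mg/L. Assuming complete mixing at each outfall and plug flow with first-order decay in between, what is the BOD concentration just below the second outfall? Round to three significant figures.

32.1 mg/L

Flow-weighted average: C = (54.70·2.100 + 3.850·72.00) / 58.55 = 392.1/58.55 = 6.696 mg/L; combined flow 58.55 m³/s.
First-order decay: C = 6.696·exp(−k·t) = 6.696·0.7296 = 4.886 mg/L.
At the second outfall, C = (58.55·4.886 + 11.00·177.0) / (58.55 + 11.00) = 32.11 mg/L.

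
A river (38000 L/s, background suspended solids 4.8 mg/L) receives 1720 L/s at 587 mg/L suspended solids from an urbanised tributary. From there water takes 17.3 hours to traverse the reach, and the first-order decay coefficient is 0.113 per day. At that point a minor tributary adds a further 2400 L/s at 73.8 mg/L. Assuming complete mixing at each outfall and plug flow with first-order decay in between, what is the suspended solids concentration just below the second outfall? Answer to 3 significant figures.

Conservation of mass: C = (38000·4.800 + 1720·587.0) / 39720 = 1192000/39720 = 30.01 mg/L; combined flow 39720 L/s.
After decay, C = 30.01 × e^(−kt) = 30.01 × 0.9218 = 27.66 mg/L.
Second outfall: C = (39720·27.66 + 2400·73.80)/42120 = 30.29 mg/L.

30.3 mg/L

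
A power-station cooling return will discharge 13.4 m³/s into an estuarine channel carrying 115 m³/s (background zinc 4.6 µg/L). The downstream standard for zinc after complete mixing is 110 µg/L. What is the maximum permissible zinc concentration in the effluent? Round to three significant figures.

1010 µg/L

At the limit, (Qr·Cr + Qe·Cₑ)/(Qr + Qe) = 110:
Cₑ = (128.4·110 − 115.0·4.600) / 13.40 = 1015 µg/L.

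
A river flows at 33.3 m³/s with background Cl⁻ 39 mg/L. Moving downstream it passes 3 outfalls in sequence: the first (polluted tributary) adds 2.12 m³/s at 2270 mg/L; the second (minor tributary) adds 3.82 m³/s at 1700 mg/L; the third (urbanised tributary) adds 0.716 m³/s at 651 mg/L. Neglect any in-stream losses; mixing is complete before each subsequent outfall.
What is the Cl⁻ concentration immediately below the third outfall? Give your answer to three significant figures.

327 mg/L

Below outfall 1: Q → 35.42 m³/s, C = (33.30·39.00 + 2.120·2270)/35.42 = 172.5 mg/L.
Below outfall 2: Q → 39.24 m³/s, C = (35.42·172.5 + 3.820·1700)/39.24 = 321.2 mg/L.
Below outfall 3: Q → 39.96 m³/s, C = (39.24·321.2 + 0.7160·651.0)/39.96 = 327.1 mg/L.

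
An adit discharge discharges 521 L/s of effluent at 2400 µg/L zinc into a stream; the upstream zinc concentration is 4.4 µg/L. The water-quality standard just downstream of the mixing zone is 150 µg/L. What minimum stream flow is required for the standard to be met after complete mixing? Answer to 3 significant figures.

8050 L/s

Set C_mix = 150: (Q·4.400 + 521.0·2400) / (Q + 521.0) = 150
→ Q = 521.0·(2400 − 150)/(150 − 4.400) = 8051 L/s.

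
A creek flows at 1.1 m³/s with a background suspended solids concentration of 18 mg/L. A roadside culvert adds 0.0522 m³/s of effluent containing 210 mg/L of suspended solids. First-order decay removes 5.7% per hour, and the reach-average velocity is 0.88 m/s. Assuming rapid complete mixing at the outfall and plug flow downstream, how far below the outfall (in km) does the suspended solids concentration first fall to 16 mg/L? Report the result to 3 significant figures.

27.6 km

Conservation of mass: C = (1.100·18.00 + 0.05220·210.0) / 1.152 = 30.76/1.152 = 26.70 mg/L.
5.7%/h lost → k = −ln(1 − 0.057) = 0.05869 h⁻¹.
Set 26.70·exp(−k·t) = 16 → t = ln(26.70/16)/k = 31410 s = 8.724 h.
Distance = v·t = 0.88·31410 = 27640 m = 27.64 km.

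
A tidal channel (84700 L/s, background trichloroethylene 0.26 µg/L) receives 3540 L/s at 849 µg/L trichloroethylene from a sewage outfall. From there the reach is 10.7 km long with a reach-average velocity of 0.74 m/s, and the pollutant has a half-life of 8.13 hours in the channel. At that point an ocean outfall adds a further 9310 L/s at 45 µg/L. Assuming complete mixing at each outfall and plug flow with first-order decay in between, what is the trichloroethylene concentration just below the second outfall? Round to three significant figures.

Conservation of mass: C = (84700·0.2600 + 3540·849.0) / 88240 = 3027000/88240 = 34.31 µg/L; combined flow 88240 L/s.
Travel time t = 10.7·1000 / 0.74 = 14460 s = 4.017 h.
Half-life 8.13 h → k = ln 2 / 8.13 = 0.08526 h⁻¹ = 2.046 d⁻¹.
Decay over the reach: 34.31·exp(−kt) = 34.31·0.7100 = 24.36 µg/L.
Second outfall: C = (88240·24.36 + 9310·45.00)/97550 = 26.33 µg/L.

26.3 µg/L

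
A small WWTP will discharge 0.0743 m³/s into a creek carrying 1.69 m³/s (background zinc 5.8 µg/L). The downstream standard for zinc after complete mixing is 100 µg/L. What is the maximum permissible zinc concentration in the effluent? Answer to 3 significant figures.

2240 µg/L

At the limit, (Qr·Cr + Qe·Cₑ)/(Qr + Qe) = 100:
Cₑ = (1.764·100 − 1.690·5.800) / 0.07430 = 2243 µg/L.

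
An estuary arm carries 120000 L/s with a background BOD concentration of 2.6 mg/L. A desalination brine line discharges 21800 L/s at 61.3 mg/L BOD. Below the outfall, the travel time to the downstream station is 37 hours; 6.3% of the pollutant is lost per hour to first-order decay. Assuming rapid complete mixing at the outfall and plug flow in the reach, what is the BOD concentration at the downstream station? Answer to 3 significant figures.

1.05 mg/L

Mixed concentration C = ΣQC/ΣQ = (120000·2.600 + 21800·61.30) / 141800 = 1648000/141800 = 11.62 mg/L.
6.3%/h lost → k = −ln(1 − 0.063) = 0.06507 h⁻¹.
After decay, C = 11.62 × e^(−kt) = 11.62 × 0.09003 = 1.046 mg/L.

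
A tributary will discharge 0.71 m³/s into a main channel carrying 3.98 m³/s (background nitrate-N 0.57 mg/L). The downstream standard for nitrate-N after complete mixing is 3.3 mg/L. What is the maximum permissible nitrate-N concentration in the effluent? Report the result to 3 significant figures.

At the limit, (Qr·Cr + Qe·Cₑ)/(Qr + Qe) = 3.3:
Cₑ = (4.690·3.3 − 3.980·0.5700) / 0.7100 = 18.60 mg/L.

18.6 mg/L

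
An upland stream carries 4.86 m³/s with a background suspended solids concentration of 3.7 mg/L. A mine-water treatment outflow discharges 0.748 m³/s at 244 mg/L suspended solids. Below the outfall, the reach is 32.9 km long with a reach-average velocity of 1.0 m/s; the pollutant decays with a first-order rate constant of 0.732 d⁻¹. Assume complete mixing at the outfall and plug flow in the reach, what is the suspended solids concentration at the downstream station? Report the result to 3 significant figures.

Conservation of mass: C = (4.860·3.700 + 0.7480·244.0) / 5.608 = 200.5/5.608 = 35.75 mg/L.
Travel time t = 32.9·1000 / 1.0 = 32900 s = 9.139 h.
First-order decay: C = 35.75·exp(−k·t) = 35.75·0.7567 = 27.05 mg/L.

27.1 mg/L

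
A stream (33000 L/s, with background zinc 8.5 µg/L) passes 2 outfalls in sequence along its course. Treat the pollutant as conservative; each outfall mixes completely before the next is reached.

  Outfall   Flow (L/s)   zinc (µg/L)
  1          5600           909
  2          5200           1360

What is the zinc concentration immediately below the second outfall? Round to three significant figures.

284 µg/L

Outfall 1: combined Q = 38600 L/s; C = (33000·8.500 + 5600·909.0)/38600 = 139.1 µg/L.
Outfall 2: combined Q = 43800 L/s; C = (38600·139.1 + 5200·1360)/43800 = 284.1 µg/L.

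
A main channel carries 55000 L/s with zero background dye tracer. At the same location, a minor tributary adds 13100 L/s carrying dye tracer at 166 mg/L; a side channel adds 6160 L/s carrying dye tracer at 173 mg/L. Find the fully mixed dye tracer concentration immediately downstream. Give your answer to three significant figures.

43.6 mg/L

Mixed concentration C = ΣQC/ΣQ = (55000·0 + 13100·166.0 + 6160·173.0) / 74260 = 3240000/74260 = 43.63 mg/L.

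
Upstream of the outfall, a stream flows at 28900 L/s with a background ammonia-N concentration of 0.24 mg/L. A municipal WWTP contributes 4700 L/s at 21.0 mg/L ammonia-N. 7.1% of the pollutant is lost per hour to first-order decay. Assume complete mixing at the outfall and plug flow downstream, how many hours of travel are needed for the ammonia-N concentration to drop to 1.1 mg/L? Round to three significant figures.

Flow-weighted average: C = (28900·0.2400 + 4700·21.00) / 33600 = 105600/33600 = 3.144 mg/L.
7.1%/h lost → k = −ln(1 − 0.071) = 0.07365 h⁻¹.
3.144·exp(−k·t) = 1.1 → t = ln(3.144/1.1)/k = 51330 s = 14.26 h.

14.3 h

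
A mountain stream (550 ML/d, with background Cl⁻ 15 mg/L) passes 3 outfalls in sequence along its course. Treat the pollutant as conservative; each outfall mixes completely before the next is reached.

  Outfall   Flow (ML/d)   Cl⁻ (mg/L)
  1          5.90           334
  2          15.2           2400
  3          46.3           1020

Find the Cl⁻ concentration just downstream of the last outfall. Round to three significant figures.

Below outfall 1: Q → 555.9 ML/d, C = (550.0·15.00 + 5.900·334.0)/555.9 = 18.39 mg/L.
Below outfall 2: Q → 571.1 ML/d, C = (555.9·18.39 + 15.20·2400)/571.1 = 81.77 mg/L.
Below outfall 3: Q → 617.4 ML/d, C = (571.1·81.77 + 46.30·1020)/617.4 = 152.1 mg/L.

152 mg/L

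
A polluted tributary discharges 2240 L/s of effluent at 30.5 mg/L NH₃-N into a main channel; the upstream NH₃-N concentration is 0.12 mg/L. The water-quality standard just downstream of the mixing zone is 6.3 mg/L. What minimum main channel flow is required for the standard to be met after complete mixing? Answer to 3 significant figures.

Set C_mix = 6.3: (Q·0.1200 + 2240·30.50) / (Q + 2240) = 6.3
→ Q = 2240·(30.50 − 6.3)/(6.3 − 0.1200) = 8772 L/s.

8770 L/s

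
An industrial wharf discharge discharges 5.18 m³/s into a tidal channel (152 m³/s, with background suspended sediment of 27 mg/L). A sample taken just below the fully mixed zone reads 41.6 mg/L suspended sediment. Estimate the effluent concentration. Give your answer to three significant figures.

Mass balance: 152.0·27.00 + 5.180·Cₑ = 157.2·41.60
→ Cₑ = (157.2·41.60 − 152.0·27.00) / 5.180 = 470.0 mg/L.

470 mg/L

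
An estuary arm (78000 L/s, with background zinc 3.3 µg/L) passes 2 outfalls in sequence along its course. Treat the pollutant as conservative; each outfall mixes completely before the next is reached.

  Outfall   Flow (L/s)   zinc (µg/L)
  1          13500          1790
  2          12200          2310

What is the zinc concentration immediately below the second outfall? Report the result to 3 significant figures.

507 µg/L

After outfall 1: Q = 78000 + 13500 = 91500 L/s; C = (78000·3.300 + 13500·1790)/91500 = 266.9 µg/L.
After outfall 2: Q = 91500 + 12200 = 103700 L/s; C = (91500·266.9 + 12200·2310)/103700 = 507.3 µg/L.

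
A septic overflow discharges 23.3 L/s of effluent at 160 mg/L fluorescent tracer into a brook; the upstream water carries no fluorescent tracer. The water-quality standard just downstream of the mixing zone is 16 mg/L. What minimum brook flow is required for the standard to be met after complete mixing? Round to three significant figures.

210 L/s

Set C_mix = 16: (Q·0 + 23.30·160.0) / (Q + 23.30) = 16
→ Q = 23.30·(160.0 − 16)/(16 − 0) = 209.7 L/s.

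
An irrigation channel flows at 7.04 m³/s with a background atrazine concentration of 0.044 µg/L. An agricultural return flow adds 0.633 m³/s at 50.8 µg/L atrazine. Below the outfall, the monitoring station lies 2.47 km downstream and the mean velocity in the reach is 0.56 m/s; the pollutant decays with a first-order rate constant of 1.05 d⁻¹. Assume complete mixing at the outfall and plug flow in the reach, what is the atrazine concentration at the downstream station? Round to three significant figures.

After mixing, C = (7.040·0.04400 + 0.6330·50.80) / 7.673 = 32.47/7.673 = 4.231 µg/L.
Travel time t = 2.47·1000 / 0.56 = 4411 s = 1.225 h.
First-order decay: C = 4.231·exp(−k·t) = 4.231·0.9478 = 4.010 µg/L.

4.01 µg/L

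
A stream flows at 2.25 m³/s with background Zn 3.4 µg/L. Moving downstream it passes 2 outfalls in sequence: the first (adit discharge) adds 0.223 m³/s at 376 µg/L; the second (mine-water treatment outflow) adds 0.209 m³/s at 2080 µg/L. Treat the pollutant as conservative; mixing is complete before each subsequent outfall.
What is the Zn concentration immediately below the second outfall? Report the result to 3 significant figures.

196 µg/L

Below outfall 1: Q → 2.473 m³/s, C = (2.250·3.400 + 0.2230·376.0)/2.473 = 37.00 µg/L.
Below outfall 2: Q → 2.682 m³/s, C = (2.473·37.00 + 0.2090·2080)/2.682 = 196.2 µg/L.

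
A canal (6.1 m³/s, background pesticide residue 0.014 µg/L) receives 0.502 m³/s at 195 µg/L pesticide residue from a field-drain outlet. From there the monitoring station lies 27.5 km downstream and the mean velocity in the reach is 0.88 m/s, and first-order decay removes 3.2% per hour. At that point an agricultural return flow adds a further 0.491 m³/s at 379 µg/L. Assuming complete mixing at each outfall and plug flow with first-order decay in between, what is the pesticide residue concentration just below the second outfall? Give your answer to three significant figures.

36.7 µg/L

Mass balance: C = (6.100·0.01400 + 0.5020·195.0) / 6.602 = 97.98/6.602 = 14.84 µg/L; combined flow 6.602 m³/s.
Travel time t = 27.5·1000 / 0.88 = 31250 s = 8.681 h.
3.2%/h lost → k = −ln(1 − 0.032) = 0.03252 h⁻¹.
After decay, C = 14.84 × e^(−kt) = 14.84 × 0.7540 = 11.19 µg/L.
Second outfall: C = (6.602·11.19 + 0.4910·379.0)/7.093 = 36.65 µg/L.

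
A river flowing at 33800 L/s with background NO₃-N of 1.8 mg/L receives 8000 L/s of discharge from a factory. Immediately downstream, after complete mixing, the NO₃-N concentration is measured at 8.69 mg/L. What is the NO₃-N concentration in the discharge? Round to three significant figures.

37.8 mg/L

Mass balance: 33800·1.800 + 8000·Cₑ = 41800·8.690
→ Cₑ = (41800·8.690 − 33800·1.800) / 8000 = 37.80 mg/L.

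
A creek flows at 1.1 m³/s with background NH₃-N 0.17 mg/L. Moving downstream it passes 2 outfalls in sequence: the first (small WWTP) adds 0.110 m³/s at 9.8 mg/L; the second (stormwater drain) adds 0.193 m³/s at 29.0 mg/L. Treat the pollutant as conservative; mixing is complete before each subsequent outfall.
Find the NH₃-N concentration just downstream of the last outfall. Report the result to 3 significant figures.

4.89 mg/L

After outfall 1: Q = 1.100 + 0.1100 = 1.210 m³/s; C = (1.100·0.1700 + 0.1100·9.800)/1.210 = 1.045 mg/L.
After outfall 2: Q = 1.210 + 0.1930 = 1.403 m³/s; C = (1.210·1.045 + 0.1930·29.00)/1.403 = 4.891 mg/L.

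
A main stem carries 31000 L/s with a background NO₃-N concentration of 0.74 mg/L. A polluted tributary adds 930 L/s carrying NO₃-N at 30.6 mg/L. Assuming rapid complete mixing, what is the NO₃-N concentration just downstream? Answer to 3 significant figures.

Mixed concentration C = ΣQC/ΣQ = (31000·0.7400 + 930.0·30.60) / 31930 = 51400/31930 = 1.610 mg/L.

1.61 mg/L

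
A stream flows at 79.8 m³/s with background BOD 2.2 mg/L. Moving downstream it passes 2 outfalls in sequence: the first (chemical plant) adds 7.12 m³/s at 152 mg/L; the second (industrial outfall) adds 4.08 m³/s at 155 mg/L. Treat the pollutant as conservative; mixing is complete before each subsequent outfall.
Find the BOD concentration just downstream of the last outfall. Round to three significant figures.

Below outfall 1: Q → 86.92 m³/s, C = (79.80·2.200 + 7.120·152.0)/86.92 = 14.47 mg/L.
Below outfall 2: Q → 91.00 m³/s, C = (86.92·14.47 + 4.080·155.0)/91.00 = 20.77 mg/L.

20.8 mg/L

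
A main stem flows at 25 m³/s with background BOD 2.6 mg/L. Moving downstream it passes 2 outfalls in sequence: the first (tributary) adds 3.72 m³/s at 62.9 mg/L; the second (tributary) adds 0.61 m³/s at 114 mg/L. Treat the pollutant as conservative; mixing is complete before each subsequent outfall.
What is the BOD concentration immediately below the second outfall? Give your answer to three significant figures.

12.6 mg/L

Below outfall 1: Q → 28.72 m³/s, C = (25.00·2.600 + 3.720·62.90)/28.72 = 10.41 mg/L.
Below outfall 2: Q → 29.33 m³/s, C = (28.72·10.41 + 0.6100·114.0)/29.33 = 12.56 mg/L.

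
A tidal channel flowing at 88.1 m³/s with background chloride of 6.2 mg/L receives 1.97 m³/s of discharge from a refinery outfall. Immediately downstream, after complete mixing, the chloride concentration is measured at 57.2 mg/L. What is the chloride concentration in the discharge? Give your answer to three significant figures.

2340 mg/L

Mass balance: 88.10·6.200 + 1.970·Cₑ = 90.07·57.20
→ Cₑ = (90.07·57.20 − 88.10·6.200) / 1.970 = 2338 mg/L.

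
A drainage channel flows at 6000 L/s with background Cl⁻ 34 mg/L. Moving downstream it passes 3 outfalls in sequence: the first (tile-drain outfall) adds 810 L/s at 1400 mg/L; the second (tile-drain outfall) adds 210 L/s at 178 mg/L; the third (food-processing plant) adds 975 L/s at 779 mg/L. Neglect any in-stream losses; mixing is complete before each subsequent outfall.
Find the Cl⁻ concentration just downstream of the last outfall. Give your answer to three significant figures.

Outfall 1: combined Q = 6810 L/s; C = (6000·34.00 + 810.0·1400)/6810 = 196.5 mg/L.
Outfall 2: combined Q = 7020 L/s; C = (6810·196.5 + 210.0·178.0)/7020 = 195.9 mg/L.
Outfall 3: combined Q = 7995 L/s; C = (7020·195.9 + 975.0·779.0)/7995 = 267.0 mg/L.

267 mg/L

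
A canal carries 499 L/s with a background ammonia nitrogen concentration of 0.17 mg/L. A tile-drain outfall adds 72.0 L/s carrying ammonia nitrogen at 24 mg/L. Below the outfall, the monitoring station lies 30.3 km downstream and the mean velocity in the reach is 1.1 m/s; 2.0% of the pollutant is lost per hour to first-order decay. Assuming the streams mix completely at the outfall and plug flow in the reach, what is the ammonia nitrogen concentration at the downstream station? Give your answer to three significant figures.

Flow-weighted average: C = (499.0·0.1700 + 72.00·24.00) / 571.0 = 1813/571.0 = 3.175 mg/L.
Travel time t = 30.3·1000 / 1.1 = 27550 s = 7.652 h.
2.0%/h lost → k = −ln(1 − 0.02) = 0.02020 h⁻¹.
After decay, C = 3.175 × e^(−kt) = 3.175 × 0.8568 = 2.720 mg/L.

2.72 mg/L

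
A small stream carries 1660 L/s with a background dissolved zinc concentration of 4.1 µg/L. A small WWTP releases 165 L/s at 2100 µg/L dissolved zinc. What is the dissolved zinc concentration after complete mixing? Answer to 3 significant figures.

After mixing, C = (1660·4.100 + 165.0·2100) / 1825 = 353300/1825 = 193.6 µg/L.

194 µg/L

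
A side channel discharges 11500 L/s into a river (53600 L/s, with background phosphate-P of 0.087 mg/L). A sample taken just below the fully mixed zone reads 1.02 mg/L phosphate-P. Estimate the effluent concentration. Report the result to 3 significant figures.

5.37 mg/L

Mass balance: 53600·0.08700 + 11500·Cₑ = 65100·1.020
→ Cₑ = (65100·1.020 − 53600·0.08700) / 11500 = 5.369 mg/L.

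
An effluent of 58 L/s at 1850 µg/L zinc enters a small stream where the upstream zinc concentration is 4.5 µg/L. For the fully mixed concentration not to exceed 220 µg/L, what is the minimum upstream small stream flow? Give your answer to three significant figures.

Set C_mix = 220: (Q·4.500 + 58.00·1850) / (Q + 58.00) = 220
→ Q = 58.00·(1850 − 220)/(220 − 4.500) = 438.7 L/s.

439 L/s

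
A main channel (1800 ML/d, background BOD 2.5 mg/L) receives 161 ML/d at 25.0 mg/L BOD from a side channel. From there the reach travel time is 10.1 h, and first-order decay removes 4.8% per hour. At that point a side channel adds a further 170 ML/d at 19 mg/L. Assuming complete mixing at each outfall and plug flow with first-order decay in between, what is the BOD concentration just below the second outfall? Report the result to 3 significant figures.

Mixed concentration C = ΣQC/ΣQ = (1800·2.500 + 161.0·25.00) / 1961 = 8525/1961 = 4.347 mg/L; combined flow 1961 ML/d.
4.8%/h lost → k = −ln(1 − 0.048) = 0.04919 h⁻¹.
First-order decay: C = 4.347·exp(−k·t) = 4.347·0.6085 = 2.645 mg/L.
At the second outfall, C = (1961·2.645 + 170.0·19.00) / (1961 + 170.0) = 3.950 mg/L.

3.95 mg/L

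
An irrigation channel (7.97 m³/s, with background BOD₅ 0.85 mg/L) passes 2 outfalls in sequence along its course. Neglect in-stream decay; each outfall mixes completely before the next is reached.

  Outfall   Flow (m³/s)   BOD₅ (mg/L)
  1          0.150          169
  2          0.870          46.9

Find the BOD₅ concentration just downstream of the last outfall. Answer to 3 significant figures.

After outfall 1: Q = 7.970 + 0.1500 = 8.120 m³/s; C = (7.970·0.8500 + 0.1500·169.0)/8.120 = 3.956 mg/L.
After outfall 2: Q = 8.120 + 0.8700 = 8.990 m³/s; C = (8.120·3.956 + 0.8700·46.90)/8.990 = 8.112 mg/L.

8.11 mg/L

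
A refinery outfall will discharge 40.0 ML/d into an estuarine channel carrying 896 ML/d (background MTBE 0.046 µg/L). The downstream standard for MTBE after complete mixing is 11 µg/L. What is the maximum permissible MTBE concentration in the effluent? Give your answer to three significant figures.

At the limit, (Qr·Cr + Qe·Cₑ)/(Qr + Qe) = 11:
Cₑ = (936.0·11 − 896.0·0.04600) / 40.00 = 256.4 µg/L.

256 µg/L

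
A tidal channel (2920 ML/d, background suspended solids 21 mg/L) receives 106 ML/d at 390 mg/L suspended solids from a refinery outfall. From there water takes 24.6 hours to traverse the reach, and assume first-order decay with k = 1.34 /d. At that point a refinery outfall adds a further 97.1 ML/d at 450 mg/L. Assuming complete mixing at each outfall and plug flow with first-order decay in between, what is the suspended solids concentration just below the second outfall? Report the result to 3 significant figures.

Mass balance: C = (2920·21.00 + 106.0·390.0) / 3026 = 102700/3026 = 33.93 mg/L; combined flow 3026 ML/d.
First-order decay: C = 33.93·exp(−k·t) = 33.93·0.2532 = 8.591 mg/L.
Second outfall: C = (3026·8.591 + 97.10·450.0)/3123 = 22.31 mg/L.

22.3 mg/L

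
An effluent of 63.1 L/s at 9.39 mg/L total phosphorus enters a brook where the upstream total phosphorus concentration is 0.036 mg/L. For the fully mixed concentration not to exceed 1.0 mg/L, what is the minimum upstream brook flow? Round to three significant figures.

Set C_mix = 1.0: (Q·0.03600 + 63.10·9.390) / (Q + 63.10) = 1.0
→ Q = 63.10·(9.390 − 1.0)/(1.0 − 0.03600) = 549.2 L/s.

549 L/s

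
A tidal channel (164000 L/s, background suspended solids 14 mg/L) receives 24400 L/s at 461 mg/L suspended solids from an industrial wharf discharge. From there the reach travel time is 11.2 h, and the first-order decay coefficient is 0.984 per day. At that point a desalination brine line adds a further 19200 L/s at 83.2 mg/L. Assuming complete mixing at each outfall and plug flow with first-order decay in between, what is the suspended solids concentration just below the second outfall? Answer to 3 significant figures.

Conservation of mass: C = (164000·14.00 + 24400·461.0) / 188400 = 13540000/188400 = 71.89 mg/L; combined flow 188400 L/s.
First-order decay: C = 71.89·exp(−k·t) = 71.89·0.6318 = 45.42 mg/L.
At the second outfall, C = (188400·45.42 + 19200·83.20) / (188400 + 19200) = 48.91 mg/L.

48.9 mg/L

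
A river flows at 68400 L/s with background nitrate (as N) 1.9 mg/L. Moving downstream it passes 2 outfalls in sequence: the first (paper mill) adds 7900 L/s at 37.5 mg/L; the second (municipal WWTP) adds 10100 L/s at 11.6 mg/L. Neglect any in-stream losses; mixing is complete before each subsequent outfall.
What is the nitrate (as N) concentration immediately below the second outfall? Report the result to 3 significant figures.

Below outfall 1: Q → 76300 L/s, C = (68400·1.900 + 7900·37.50)/76300 = 5.586 mg/L.
Below outfall 2: Q → 86400 L/s, C = (76300·5.586 + 10100·11.60)/86400 = 6.289 mg/L.

6.29 mg/L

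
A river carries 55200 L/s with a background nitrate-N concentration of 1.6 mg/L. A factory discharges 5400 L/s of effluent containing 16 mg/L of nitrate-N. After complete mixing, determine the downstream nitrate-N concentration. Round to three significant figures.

Mixed concentration C = ΣQC/ΣQ = (55200·1.600 + 5400·16.00) / 60600 = 174700/60600 = 2.883 mg/L.

2.88 mg/L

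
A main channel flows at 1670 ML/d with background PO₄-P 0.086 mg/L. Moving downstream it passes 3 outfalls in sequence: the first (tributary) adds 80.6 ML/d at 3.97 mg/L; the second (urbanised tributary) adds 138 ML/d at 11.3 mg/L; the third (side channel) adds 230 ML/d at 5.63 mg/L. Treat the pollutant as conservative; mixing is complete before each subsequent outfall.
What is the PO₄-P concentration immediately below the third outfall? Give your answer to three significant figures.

After outfall 1: Q = 1670 + 80.60 = 1751 ML/d; C = (1670·0.08600 + 80.60·3.970)/1751 = 0.2648 mg/L.
After outfall 2: Q = 1751 + 138.0 = 1889 ML/d; C = (1751·0.2648 + 138.0·11.30)/1889 = 1.071 mg/L.
After outfall 3: Q = 1889 + 230.0 = 2119 ML/d; C = (1889·1.071 + 230.0·5.630)/2119 = 1.566 mg/L.

1.57 mg/L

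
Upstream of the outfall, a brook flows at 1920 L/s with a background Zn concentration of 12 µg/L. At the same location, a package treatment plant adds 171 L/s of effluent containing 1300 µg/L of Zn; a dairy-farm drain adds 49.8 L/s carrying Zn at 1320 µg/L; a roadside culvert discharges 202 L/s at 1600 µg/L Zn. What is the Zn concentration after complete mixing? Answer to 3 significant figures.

Mixed concentration C = ΣQC/ΣQ = (1920·12.00 + 171.0·1300 + 49.80·1320 + 202.0·1600) / 2343 = 634300/2343 = 270.7 µg/L.

271 µg/L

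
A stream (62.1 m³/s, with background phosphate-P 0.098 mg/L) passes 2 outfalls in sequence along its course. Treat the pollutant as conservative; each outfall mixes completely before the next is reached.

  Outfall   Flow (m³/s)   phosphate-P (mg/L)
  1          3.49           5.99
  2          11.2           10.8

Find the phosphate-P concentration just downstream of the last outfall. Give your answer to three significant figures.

1.93 mg/L

Outfall 1: combined Q = 65.59 m³/s; C = (62.10·0.09800 + 3.490·5.990)/65.59 = 0.4115 mg/L.
Outfall 2: combined Q = 76.79 m³/s; C = (65.59·0.4115 + 11.20·10.80)/76.79 = 1.927 mg/L.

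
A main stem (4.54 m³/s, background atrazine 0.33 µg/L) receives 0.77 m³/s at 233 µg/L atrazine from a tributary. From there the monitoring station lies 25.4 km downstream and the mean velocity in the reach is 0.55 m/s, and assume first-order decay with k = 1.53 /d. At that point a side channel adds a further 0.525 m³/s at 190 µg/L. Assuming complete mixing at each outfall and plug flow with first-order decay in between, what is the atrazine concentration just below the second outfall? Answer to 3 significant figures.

Flow-weighted average: C = (4.540·0.3300 + 0.7700·233.0) / 5.310 = 180.9/5.310 = 34.07 µg/L; combined flow 5.310 m³/s.
Travel time t = 25.4·1000 / 0.55 = 46180 s = 12.83 h.
After decay, C = 34.07 × e^(−kt) = 34.07 × 0.4414 = 15.04 µg/L.
At the second outfall, C = (5.310·15.04 + 0.5250·190.0) / (5.310 + 0.5250) = 30.78 µg/L.

30.8 µg/L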